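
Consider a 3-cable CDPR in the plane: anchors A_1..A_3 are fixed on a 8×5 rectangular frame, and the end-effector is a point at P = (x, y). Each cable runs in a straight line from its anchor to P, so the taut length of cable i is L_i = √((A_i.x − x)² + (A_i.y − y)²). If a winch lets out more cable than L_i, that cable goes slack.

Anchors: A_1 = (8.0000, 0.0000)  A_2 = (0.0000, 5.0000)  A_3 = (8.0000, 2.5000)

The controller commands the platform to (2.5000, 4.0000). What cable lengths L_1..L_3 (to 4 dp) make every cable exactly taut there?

(6.8007, 2.6926, 5.7009)

cable 1: Δx=5.5000, Δy=-4.0000; L_1 = √(Δx²+Δy²) = 6.8007
cable 2: Δx=-2.5000, Δy=1.0000; L_2 = √(Δx²+Δy²) = 2.6926
cable 3: Δx=5.5000, Δy=-1.5000; L_3 = √(Δx²+Δy²) = 5.7009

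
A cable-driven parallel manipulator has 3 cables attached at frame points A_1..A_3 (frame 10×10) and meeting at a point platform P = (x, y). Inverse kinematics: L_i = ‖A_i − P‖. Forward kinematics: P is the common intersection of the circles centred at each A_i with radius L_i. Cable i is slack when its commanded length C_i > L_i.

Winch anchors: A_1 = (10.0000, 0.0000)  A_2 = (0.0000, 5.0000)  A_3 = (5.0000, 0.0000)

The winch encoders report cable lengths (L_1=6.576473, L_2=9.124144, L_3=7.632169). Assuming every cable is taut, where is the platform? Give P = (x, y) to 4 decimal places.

circle eqns → linear via eq_j − eq_1; set q_j = A_j·A_j − L_j²
q_1 = 100.0000+0.0000−43.2500 = 56.7500
20.0000·x − 10.0000·y = q_1−q_2 = 115.0000
10.0000·x + 0.0000·y = q_1−q_3 = 90.0000
solve first two rows → x=9.0000, y=6.5000

(9.0000, 6.5000)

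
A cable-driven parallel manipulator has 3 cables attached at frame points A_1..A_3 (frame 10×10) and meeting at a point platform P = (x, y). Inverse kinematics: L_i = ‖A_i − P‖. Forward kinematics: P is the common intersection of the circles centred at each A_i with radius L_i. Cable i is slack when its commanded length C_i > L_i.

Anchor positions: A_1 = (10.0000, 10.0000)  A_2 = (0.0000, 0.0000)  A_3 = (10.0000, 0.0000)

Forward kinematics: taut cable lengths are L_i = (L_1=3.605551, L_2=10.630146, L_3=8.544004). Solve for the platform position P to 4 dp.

(7.0000, 8.0000)

expand ‖A_i−P‖²=L_i² and subtract eq 1 (c_i ≔ ‖A_i‖²−L_i²)
c_1 = 100.0000+100.0000−13.0000 = 187.0000
eq1−eq2 → [20.0000  20.0000]·P = 300.0000
eq1−eq3 → [0.0000  20.0000]·P = 160.0000
2×2 solve → P = (7.0000, 8.0000)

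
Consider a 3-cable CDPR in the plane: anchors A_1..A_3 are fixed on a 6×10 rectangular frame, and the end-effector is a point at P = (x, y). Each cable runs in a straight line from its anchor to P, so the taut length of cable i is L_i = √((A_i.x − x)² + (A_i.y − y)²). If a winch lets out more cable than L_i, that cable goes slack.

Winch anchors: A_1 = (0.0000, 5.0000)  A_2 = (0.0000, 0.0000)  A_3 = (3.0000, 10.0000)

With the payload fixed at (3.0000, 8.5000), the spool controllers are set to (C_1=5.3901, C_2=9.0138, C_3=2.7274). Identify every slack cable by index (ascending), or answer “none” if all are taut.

1, 3

i=1: geometric 4.6098 vs commanded 5.3901 ⇒ slack
i=2: geometric 9.0139 vs commanded 9.0138 ⇒ taut
i=3: geometric 1.5000 vs commanded 2.7274 ⇒ slack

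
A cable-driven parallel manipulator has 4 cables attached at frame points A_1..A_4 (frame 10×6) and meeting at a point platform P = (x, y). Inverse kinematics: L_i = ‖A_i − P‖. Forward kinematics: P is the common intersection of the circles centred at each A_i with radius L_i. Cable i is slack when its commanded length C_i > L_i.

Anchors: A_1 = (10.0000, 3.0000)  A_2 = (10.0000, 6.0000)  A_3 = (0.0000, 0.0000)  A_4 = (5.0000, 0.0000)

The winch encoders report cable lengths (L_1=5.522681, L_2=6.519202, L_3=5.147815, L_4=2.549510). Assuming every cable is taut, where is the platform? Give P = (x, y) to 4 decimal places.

circle eqns → linear via eq_j − eq_1; set q_j = A_j·A_j − L_j²
q_1 = 100.0000+9.0000−30.5000 = 78.5000
0.0000·x − 6.0000·y = q_1−q_2 = -15.0000
20.0000·x + 6.0000·y = q_1−q_3 = 105.0000
10.0000·x + 6.0000·y = q_1−q_4 = 60.0000
solve first two rows → x=4.5000, y=2.5000
check cable 4: ‖A_4−P‖² = 6.5000 ≈ L_4² = 6.5000 ✓

(4.5000, 2.5000)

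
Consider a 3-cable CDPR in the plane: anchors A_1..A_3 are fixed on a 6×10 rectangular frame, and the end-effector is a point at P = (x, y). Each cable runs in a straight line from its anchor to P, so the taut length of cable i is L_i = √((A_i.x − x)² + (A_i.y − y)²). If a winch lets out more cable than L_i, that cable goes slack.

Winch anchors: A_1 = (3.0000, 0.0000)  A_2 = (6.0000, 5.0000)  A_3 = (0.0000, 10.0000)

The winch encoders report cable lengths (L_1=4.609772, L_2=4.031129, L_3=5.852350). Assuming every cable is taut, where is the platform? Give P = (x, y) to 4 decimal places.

(2.0000, 4.5000)

circle eqns → linear via eq_j − eq_1; set c_j = A_j·A_j − L_j²
c_1 = 9.0000+0.0000−21.2500 = -12.2500
-6.0000·x − 10.0000·y = c_1−c_2 = -57.0000
6.0000·x − 20.0000·y = c_1−c_3 = -78.0000
solve first two rows → x=2.0000, y=4.5000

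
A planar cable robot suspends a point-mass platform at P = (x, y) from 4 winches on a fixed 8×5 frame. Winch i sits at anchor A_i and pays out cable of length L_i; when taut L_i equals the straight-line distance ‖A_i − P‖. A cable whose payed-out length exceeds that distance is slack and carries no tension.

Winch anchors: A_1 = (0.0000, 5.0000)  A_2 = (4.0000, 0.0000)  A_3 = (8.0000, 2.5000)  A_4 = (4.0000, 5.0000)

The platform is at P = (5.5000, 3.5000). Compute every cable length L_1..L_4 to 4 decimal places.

(5.7009, 3.8079, 2.6926, 2.1213)

cable 1: Δx=-5.5000, Δy=1.5000; L_1 = √(Δx²+Δy²) = 5.7009
cable 2: Δx=-1.5000, Δy=-3.5000; L_2 = √(Δx²+Δy²) = 3.8079
cable 3: Δx=2.5000, Δy=-1.0000; L_3 = √(Δx²+Δy²) = 2.6926
cable 4: Δx=-1.5000, Δy=1.5000; L_4 = √(Δx²+Δy²) = 2.1213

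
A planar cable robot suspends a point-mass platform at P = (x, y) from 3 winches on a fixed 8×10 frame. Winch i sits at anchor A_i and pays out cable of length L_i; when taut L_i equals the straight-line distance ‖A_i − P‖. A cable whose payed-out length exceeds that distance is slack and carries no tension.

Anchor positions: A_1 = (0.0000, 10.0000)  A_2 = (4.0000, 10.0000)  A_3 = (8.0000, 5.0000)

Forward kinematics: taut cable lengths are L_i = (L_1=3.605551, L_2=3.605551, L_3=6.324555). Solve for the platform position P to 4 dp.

each cable: (A_i−P)·(A_i−P) = L_i²; let c_i = ‖A_i‖²−L_i²
c_1 = 0.0000+100.0000−13.0000 = 87.0000
row 1: -8.0000x + 0.0000y = -16.0000  (c_2=103.0000)
row 2: -16.0000x + 10.0000y = 38.0000  (c_3=49.0000)
Cramer on rows 1–2 → x = 2.0000, y = 7.0000

(2.0000, 7.0000)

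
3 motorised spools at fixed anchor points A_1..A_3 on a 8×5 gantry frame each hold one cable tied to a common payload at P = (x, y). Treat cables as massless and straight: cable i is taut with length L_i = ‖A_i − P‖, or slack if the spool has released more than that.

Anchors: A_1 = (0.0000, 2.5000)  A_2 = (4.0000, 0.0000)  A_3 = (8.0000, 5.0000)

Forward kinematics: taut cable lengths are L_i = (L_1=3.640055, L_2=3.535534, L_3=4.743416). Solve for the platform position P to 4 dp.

(3.5000, 3.5000)

expand ‖A_i−P‖²=L_i² and subtract eq 1 (q_i ≔ ‖A_i‖²−L_i²)
q_1 = 0.0000+6.2500−13.2500 = -7.0000
eq1−eq2 → [-8.0000  5.0000]·P = -10.5000
eq1−eq3 → [-16.0000  -5.0000]·P = -73.5000
2×2 solve → P = (3.5000, 3.5000)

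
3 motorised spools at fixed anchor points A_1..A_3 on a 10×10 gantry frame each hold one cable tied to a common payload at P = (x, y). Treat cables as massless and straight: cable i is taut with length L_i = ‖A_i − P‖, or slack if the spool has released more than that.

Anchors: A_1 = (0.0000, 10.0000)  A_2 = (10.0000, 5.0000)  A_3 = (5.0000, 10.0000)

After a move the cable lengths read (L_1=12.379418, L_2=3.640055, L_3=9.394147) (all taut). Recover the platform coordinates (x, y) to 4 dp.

each cable: (A_i−P)·(A_i−P) = L_i²; let k_i = ‖A_i‖²−L_i²
k_1 = 0.0000+100.0000−153.2500 = -53.2500
row 1: -20.0000x + 10.0000y = -165.0000  (k_2=111.7500)
row 2: -10.0000x + 0.0000y = -90.0000  (k_3=36.7500)
Cramer on rows 1–2 → x = 9.0000, y = 1.5000

(9.0000, 1.5000)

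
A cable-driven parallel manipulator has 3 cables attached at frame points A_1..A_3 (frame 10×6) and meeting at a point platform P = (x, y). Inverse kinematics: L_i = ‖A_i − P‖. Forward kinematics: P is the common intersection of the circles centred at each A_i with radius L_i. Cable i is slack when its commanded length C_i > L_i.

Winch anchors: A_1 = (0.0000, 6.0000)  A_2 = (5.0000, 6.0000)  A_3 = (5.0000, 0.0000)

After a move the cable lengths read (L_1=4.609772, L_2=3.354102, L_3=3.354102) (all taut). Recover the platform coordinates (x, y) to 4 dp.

(3.5000, 3.0000)

each cable: (A_i−P)·(A_i−P) = L_i²; let k_i = ‖A_i‖²−L_i²
k_1 = 0.0000+36.0000−21.2500 = 14.7500
row 1: -10.0000x + 0.0000y = -35.0000  (k_2=49.7500)
row 2: -10.0000x + 12.0000y = 1.0000  (k_3=13.7500)
Cramer on rows 1–2 → x = 3.5000, y = 3.0000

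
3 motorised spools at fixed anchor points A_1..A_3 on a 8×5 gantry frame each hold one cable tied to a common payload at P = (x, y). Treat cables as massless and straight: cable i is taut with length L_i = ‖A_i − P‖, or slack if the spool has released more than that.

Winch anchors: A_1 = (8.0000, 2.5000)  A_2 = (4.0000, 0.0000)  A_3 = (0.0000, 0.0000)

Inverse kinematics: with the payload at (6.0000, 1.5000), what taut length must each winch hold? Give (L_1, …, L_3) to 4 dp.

L_1 = √((8.0000−6.0000)² + (2.5000−1.5000)²) = 2.2361
L_2 = √((4.0000−6.0000)² + (0.0000−1.5000)²) = 2.5000
L_3 = √((0.0000−6.0000)² + (0.0000−1.5000)²) = 6.1847

(2.2361, 2.5000, 6.1847)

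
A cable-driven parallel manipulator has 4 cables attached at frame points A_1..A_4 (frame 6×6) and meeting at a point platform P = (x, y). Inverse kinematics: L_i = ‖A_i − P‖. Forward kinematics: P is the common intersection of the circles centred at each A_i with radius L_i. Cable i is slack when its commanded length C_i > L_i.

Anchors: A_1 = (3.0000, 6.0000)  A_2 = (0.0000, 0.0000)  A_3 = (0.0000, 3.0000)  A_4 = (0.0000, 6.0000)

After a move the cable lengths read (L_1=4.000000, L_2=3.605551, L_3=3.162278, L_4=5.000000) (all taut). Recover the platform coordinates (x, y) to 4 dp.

circle eqns → linear via eq_j − eq_1; set c_j = A_j·A_j − L_j²
c_1 = 9.0000+36.0000−16.0000 = 29.0000
6.0000·x + 12.0000·y = c_1−c_2 = 42.0000
6.0000·x + 6.0000·y = c_1−c_3 = 30.0000
6.0000·x + 0.0000·y = c_1−c_4 = 18.0000
solve first two rows → x=3.0000, y=2.0000
check cable 4: ‖A_4−P‖² = 25.0000 ≈ L_4² = 25.0000 ✓

(3.0000, 2.0000)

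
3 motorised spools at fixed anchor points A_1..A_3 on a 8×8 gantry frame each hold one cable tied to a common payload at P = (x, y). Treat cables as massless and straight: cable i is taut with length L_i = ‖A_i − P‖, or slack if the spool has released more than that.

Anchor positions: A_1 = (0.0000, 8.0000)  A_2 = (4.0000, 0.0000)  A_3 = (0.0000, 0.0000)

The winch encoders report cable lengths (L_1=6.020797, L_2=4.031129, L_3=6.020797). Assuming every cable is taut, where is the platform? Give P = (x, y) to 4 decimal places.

expand ‖A_i−P‖²=L_i² and subtract eq 1 (q_i ≔ ‖A_i‖²−L_i²)
q_1 = 0.0000+64.0000−36.2500 = 27.7500
eq1−eq2 → [-8.0000  16.0000]·P = 28.0000
eq1−eq3 → [0.0000  16.0000]·P = 64.0000
2×2 solve → P = (4.5000, 4.0000)

(4.5000, 4.0000)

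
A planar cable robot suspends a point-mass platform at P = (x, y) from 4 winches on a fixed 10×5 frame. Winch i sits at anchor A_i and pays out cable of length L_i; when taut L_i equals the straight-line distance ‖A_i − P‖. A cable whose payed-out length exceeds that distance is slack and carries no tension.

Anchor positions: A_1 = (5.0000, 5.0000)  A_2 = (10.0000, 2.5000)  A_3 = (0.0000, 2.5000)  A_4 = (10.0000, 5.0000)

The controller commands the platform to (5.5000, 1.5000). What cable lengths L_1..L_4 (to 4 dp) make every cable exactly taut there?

(3.5355, 4.6098, 5.5902, 5.7009)

L_1: Δ = A_1−P = (-0.5000, 3.5000) → ‖Δ‖ = √12.5000 = 3.5355
L_2: Δ = A_2−P = (4.5000, 1.0000) → ‖Δ‖ = √21.2500 = 4.6098
L_3: Δ = A_3−P = (-5.5000, 1.0000) → ‖Δ‖ = √31.2500 = 5.5902
L_4: Δ = A_4−P = (4.5000, 3.5000) → ‖Δ‖ = √32.5000 = 5.7009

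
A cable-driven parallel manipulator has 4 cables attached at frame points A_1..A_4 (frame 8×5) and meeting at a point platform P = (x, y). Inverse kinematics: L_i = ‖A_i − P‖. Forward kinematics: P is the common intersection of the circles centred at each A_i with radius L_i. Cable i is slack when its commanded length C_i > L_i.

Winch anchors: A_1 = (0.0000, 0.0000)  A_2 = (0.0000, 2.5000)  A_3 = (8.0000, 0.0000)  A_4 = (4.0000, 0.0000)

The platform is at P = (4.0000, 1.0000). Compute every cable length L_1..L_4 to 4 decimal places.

L_1 = √((0.0000−4.0000)² + (0.0000−1.0000)²) = 4.1231
L_2 = √((0.0000−4.0000)² + (2.5000−1.0000)²) = 4.2720
L_3 = √((8.0000−4.0000)² + (0.0000−1.0000)²) = 4.1231
L_4 = √((4.0000−4.0000)² + (0.0000−1.0000)²) = 1.0000

(4.1231, 4.2720, 4.1231, 1.0000)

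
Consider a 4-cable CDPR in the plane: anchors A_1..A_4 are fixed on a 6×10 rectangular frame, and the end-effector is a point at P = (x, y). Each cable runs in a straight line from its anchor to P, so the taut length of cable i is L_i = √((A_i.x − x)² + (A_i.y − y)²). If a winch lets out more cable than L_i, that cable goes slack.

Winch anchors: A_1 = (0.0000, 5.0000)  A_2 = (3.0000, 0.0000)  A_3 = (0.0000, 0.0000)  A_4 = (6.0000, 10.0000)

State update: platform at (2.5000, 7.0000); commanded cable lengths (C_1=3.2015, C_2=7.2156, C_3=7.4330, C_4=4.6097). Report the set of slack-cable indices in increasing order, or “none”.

2

cable 1: L_1 = ‖A_1−P‖ = 3.2016;  C_1 = 3.2015 → taut
cable 2: L_2 = ‖A_2−P‖ = 7.0178;  C_2 = 7.2156 → slack
cable 3: L_3 = ‖A_3−P‖ = 7.4330;  C_3 = 7.4330 → taut
cable 4: L_4 = ‖A_4−P‖ = 4.6098;  C_4 = 4.6097 → taut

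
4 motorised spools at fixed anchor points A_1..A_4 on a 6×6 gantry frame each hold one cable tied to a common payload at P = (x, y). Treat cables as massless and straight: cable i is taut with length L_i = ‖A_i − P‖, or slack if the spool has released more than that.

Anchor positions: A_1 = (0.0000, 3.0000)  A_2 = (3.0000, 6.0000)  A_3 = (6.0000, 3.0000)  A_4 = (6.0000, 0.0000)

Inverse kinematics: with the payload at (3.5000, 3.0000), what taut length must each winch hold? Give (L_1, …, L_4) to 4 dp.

L_1: Δ = A_1−P = (-3.5000, 0.0000) → ‖Δ‖ = √12.2500 = 3.5000
L_2: Δ = A_2−P = (-0.5000, 3.0000) → ‖Δ‖ = √9.2500 = 3.0414
L_3: Δ = A_3−P = (2.5000, 0.0000) → ‖Δ‖ = √6.2500 = 2.5000
L_4: Δ = A_4−P = (2.5000, -3.0000) → ‖Δ‖ = √15.2500 = 3.9051

(3.5000, 3.0414, 2.5000, 3.9051)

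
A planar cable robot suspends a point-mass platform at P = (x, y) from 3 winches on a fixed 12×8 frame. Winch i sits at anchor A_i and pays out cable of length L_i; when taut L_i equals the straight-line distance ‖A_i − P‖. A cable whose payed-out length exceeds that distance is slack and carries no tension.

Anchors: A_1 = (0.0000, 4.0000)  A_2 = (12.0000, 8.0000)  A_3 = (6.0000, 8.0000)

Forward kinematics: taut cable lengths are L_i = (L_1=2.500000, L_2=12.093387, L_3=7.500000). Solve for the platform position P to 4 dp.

circle eqns → linear via eq_j − eq_1; set k_j = A_j·A_j − L_j²
k_1 = 0.0000+16.0000−6.2500 = 9.7500
-24.0000·x − 8.0000·y = k_1−k_2 = -52.0000
-12.0000·x − 8.0000·y = k_1−k_3 = -34.0000
solve first two rows → x=1.5000, y=2.0000

(1.5000, 2.0000)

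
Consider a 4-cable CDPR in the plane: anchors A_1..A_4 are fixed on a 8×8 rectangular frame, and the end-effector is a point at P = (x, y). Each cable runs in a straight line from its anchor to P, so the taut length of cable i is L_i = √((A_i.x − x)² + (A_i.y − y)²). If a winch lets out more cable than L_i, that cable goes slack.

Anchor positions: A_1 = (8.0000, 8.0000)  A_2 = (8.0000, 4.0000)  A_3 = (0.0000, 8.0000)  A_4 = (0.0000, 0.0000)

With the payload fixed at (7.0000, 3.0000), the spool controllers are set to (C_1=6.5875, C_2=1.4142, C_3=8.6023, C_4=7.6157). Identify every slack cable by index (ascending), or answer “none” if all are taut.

cable 1: L_1 = ‖A_1−P‖ = 5.0990;  C_1 = 6.5875 → slack
cable 2: L_2 = ‖A_2−P‖ = 1.4142;  C_2 = 1.4142 → taut
cable 3: L_3 = ‖A_3−P‖ = 8.6023;  C_3 = 8.6023 → taut
cable 4: L_4 = ‖A_4−P‖ = 7.6158;  C_4 = 7.6157 → taut

1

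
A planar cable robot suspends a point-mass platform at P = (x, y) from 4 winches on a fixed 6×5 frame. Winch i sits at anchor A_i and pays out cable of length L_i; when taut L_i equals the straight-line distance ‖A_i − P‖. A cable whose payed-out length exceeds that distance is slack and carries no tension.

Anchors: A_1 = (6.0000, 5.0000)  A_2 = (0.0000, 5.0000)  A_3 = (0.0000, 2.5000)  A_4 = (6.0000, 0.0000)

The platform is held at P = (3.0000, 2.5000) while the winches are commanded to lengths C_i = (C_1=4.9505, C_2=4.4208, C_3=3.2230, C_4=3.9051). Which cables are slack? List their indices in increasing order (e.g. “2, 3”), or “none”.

i=1: geometric 3.9051 vs commanded 4.9505 ⇒ slack
i=2: geometric 3.9051 vs commanded 4.4208 ⇒ slack
i=3: geometric 3.0000 vs commanded 3.2230 ⇒ slack
i=4: geometric 3.9051 vs commanded 3.9051 ⇒ taut

1, 2, 3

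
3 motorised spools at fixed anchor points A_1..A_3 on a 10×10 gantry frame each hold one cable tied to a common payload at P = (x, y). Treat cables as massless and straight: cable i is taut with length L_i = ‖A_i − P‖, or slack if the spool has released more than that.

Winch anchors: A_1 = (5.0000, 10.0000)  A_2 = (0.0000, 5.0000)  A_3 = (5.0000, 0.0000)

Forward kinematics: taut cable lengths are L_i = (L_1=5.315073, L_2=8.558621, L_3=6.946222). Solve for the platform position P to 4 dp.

each cable: (A_i−P)·(A_i−P) = L_i²; let q_i = ‖A_i‖²−L_i²
q_1 = 25.0000+100.0000−28.2500 = 96.7500
row 1: 10.0000x + 10.0000y = 145.0000  (q_2=-48.2500)
row 2: 0.0000x + 20.0000y = 120.0000  (q_3=-23.2500)
Cramer on rows 1–2 → x = 8.5000, y = 6.0000

(8.5000, 6.0000)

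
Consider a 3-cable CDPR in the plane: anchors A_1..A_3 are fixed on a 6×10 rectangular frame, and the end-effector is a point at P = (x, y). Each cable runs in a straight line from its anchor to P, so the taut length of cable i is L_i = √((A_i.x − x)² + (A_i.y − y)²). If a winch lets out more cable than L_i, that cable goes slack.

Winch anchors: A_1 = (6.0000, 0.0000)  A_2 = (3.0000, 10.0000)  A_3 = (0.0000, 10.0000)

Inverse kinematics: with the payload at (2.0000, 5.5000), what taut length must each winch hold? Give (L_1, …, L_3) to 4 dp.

L_1: Δ = A_1−P = (4.0000, -5.5000) → ‖Δ‖ = √46.2500 = 6.8007
L_2: Δ = A_2−P = (1.0000, 4.5000) → ‖Δ‖ = √21.2500 = 4.6098
L_3: Δ = A_3−P = (-2.0000, 4.5000) → ‖Δ‖ = √24.2500 = 4.9244

(6.8007, 4.6098, 4.9244)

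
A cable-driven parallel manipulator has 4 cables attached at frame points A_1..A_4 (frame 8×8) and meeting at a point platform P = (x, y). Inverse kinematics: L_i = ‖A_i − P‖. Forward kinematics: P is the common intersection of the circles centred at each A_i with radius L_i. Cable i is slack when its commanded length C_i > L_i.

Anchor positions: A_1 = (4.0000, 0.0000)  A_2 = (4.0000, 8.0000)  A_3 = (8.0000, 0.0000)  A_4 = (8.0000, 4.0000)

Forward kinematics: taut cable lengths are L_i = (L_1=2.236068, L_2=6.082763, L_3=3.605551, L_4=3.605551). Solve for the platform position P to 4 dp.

(5.0000, 2.0000)

circle eqns → linear via eq_j − eq_1; set c_j = A_j·A_j − L_j²
c_1 = 16.0000+0.0000−5.0000 = 11.0000
0.0000·x − 16.0000·y = c_1−c_2 = -32.0000
-8.0000·x + 0.0000·y = c_1−c_3 = -40.0000
-8.0000·x − 8.0000·y = c_1−c_4 = -56.0000
solve first two rows → x=5.0000, y=2.0000
check cable 4: ‖A_4−P‖² = 13.0000 ≈ L_4² = 13.0000 ✓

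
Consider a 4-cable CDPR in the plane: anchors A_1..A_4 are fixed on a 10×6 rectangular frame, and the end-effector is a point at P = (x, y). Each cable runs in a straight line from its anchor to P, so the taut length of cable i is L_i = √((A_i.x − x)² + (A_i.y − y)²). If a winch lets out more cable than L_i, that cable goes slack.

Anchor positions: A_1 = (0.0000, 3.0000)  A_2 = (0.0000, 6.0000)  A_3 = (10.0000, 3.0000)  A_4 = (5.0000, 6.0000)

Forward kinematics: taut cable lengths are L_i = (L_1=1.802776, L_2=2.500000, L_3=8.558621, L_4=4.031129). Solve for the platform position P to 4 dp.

expand ‖A_i−P‖²=L_i² and subtract eq 1 (c_i ≔ ‖A_i‖²−L_i²)
c_1 = 0.0000+9.0000−3.2500 = 5.7500
eq1−eq2 → [0.0000  -6.0000]·P = -24.0000
eq1−eq3 → [-20.0000  0.0000]·P = -30.0000
eq1−eq4 → [-10.0000  -6.0000]·P = -39.0000
2×2 solve → P = (1.5000, 4.0000)
check cable 4: ‖A_4−P‖² = 16.2500 ≈ L_4² = 16.2500 ✓

(1.5000, 4.0000)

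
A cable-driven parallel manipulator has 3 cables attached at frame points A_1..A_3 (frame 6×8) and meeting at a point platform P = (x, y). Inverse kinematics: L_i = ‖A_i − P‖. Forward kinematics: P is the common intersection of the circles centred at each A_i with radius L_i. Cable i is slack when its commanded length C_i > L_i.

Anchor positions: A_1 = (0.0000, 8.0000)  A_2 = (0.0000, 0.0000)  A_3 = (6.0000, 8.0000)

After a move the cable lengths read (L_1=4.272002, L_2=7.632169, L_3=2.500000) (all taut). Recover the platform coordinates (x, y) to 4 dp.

expand ‖A_i−P‖²=L_i² and subtract eq 1 (q_i ≔ ‖A_i‖²−L_i²)
q_1 = 0.0000+64.0000−18.2500 = 45.7500
eq1−eq2 → [0.0000  16.0000]·P = 104.0000
eq1−eq3 → [-12.0000  0.0000]·P = -48.0000
2×2 solve → P = (4.0000, 6.5000)

(4.0000, 6.5000)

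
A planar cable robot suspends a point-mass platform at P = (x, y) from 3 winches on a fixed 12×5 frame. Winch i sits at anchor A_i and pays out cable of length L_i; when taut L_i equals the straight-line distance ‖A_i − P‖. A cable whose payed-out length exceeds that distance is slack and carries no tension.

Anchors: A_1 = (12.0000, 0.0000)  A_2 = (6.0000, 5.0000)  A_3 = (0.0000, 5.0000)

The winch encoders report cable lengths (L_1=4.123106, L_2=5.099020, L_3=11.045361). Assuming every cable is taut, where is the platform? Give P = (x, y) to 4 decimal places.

(11.0000, 4.0000)

expand ‖A_i−P‖²=L_i² and subtract eq 1 (q_i ≔ ‖A_i‖²−L_i²)
q_1 = 144.0000+0.0000−17.0000 = 127.0000
eq1−eq2 → [12.0000  -10.0000]·P = 92.0000
eq1−eq3 → [24.0000  -10.0000]·P = 224.0000
2×2 solve → P = (11.0000, 4.0000)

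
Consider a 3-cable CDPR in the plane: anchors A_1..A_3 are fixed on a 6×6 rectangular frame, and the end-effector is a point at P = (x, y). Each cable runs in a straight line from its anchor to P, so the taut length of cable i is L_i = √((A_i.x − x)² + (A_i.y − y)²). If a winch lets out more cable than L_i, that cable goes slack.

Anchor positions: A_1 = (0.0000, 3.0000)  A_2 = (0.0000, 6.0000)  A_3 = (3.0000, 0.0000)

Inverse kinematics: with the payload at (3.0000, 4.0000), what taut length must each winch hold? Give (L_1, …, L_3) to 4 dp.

(3.1623, 3.6056, 4.0000)

L_1 = √((0.0000−3.0000)² + (3.0000−4.0000)²) = 3.1623
L_2 = √((0.0000−3.0000)² + (6.0000−4.0000)²) = 3.6056
L_3 = √((3.0000−3.0000)² + (0.0000−4.0000)²) = 4.0000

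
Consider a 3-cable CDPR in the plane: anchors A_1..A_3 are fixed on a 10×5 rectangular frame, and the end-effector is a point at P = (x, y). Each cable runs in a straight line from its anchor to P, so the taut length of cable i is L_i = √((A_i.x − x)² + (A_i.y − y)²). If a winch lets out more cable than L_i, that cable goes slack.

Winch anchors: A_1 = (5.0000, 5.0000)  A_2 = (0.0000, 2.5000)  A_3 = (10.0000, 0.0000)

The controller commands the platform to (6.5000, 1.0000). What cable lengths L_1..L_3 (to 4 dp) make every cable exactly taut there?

(4.2720, 6.6708, 3.6401)

cable 1: Δx=-1.5000, Δy=4.0000; L_1 = √(Δx²+Δy²) = 4.2720
cable 2: Δx=-6.5000, Δy=1.5000; L_2 = √(Δx²+Δy²) = 6.6708
cable 3: Δx=3.5000, Δy=-1.0000; L_3 = √(Δx²+Δy²) = 3.6401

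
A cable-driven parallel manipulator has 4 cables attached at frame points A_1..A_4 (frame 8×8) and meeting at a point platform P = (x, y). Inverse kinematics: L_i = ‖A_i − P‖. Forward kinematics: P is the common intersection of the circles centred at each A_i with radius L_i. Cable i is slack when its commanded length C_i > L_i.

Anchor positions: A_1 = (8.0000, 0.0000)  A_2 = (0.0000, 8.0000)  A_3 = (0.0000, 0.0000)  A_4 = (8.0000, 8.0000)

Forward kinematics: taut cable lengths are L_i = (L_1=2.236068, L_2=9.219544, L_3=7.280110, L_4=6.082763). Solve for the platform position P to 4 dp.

(7.0000, 2.0000)

circle eqns → linear via eq_j − eq_1; set k_j = A_j·A_j − L_j²
k_1 = 64.0000+0.0000−5.0000 = 59.0000
16.0000·x − 16.0000·y = k_1−k_2 = 80.0000
16.0000·x + 0.0000·y = k_1−k_3 = 112.0000
0.0000·x − 16.0000·y = k_1−k_4 = -32.0000
solve first two rows → x=7.0000, y=2.0000
check cable 4: ‖A_4−P‖² = 37.0000 ≈ L_4² = 37.0000 ✓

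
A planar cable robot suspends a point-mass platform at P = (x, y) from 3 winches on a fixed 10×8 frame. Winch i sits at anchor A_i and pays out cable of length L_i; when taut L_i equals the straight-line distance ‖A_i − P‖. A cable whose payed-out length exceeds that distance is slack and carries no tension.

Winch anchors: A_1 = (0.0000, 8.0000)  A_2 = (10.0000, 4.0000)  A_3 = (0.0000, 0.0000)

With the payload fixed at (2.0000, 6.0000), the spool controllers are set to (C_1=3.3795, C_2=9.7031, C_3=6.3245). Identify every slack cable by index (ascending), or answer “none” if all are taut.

1, 2

cable 1: L_1 = ‖A_1−P‖ = 2.8284;  C_1 = 3.3795 → slack
cable 2: L_2 = ‖A_2−P‖ = 8.2462;  C_2 = 9.7031 → slack
cable 3: L_3 = ‖A_3−P‖ = 6.3246;  C_3 = 6.3245 → taut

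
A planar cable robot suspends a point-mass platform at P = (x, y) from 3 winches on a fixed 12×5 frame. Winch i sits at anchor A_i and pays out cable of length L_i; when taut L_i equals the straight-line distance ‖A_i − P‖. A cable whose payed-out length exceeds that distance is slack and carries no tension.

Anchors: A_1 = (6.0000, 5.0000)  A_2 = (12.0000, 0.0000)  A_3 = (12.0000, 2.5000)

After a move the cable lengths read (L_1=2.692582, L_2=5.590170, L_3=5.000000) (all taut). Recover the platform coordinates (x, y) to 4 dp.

expand ‖A_i−P‖²=L_i² and subtract eq 1 (k_i ≔ ‖A_i‖²−L_i²)
k_1 = 36.0000+25.0000−7.2500 = 53.7500
eq1−eq2 → [-12.0000  10.0000]·P = -59.0000
eq1−eq3 → [-12.0000  5.0000]·P = -71.5000
2×2 solve → P = (7.0000, 2.5000)

(7.0000, 2.5000)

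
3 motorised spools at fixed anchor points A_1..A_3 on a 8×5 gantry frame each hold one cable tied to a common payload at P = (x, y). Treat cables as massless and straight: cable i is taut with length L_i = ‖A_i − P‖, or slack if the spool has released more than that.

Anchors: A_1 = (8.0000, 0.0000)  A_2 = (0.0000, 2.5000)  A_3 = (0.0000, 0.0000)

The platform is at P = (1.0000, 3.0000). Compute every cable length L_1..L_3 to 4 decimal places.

cable 1: Δx=7.0000, Δy=-3.0000; L_1 = √(Δx²+Δy²) = 7.6158
cable 2: Δx=-1.0000, Δy=-0.5000; L_2 = √(Δx²+Δy²) = 1.1180
cable 3: Δx=-1.0000, Δy=-3.0000; L_3 = √(Δx²+Δy²) = 3.1623

(7.6158, 1.1180, 3.1623)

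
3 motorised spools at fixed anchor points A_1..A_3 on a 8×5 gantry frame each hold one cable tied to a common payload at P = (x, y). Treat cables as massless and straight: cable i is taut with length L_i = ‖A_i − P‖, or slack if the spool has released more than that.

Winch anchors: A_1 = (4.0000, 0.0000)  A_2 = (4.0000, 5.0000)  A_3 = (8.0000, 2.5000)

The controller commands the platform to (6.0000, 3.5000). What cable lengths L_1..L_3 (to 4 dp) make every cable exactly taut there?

L_1 = √((4.0000−6.0000)² + (0.0000−3.5000)²) = 4.0311
L_2 = √((4.0000−6.0000)² + (5.0000−3.5000)²) = 2.5000
L_3 = √((8.0000−6.0000)² + (2.5000−3.5000)²) = 2.2361

(4.0311, 2.5000, 2.2361)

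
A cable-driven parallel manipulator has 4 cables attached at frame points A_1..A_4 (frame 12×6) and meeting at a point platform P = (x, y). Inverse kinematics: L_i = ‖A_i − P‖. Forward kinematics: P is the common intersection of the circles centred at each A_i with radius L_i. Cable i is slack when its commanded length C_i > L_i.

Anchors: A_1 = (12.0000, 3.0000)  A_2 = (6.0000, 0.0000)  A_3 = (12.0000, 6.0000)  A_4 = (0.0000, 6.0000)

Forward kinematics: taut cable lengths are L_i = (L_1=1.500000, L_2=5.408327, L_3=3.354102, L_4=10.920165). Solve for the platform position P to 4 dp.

each cable: (A_i−P)·(A_i−P) = L_i²; let k_i = ‖A_i‖²−L_i²
k_1 = 144.0000+9.0000−2.2500 = 150.7500
row 1: 12.0000x + 6.0000y = 144.0000  (k_2=6.7500)
row 2: 0.0000x − 6.0000y = -18.0000  (k_3=168.7500)
row 3: 24.0000x − 6.0000y = 234.0000  (k_4=-83.2500)
Cramer on rows 1–2 → x = 10.5000, y = 3.0000
check cable 4: ‖A_4−P‖² = 119.2500 ≈ L_4² = 119.2500 ✓

(10.5000, 3.0000)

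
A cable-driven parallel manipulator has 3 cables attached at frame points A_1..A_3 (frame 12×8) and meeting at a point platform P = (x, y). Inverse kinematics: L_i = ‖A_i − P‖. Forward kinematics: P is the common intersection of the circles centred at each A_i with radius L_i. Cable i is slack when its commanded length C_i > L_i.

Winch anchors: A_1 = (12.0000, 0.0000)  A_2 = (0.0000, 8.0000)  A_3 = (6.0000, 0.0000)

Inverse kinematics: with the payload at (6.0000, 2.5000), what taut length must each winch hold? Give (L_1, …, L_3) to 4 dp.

(6.5000, 8.1394, 2.5000)

cable 1: Δx=6.0000, Δy=-2.5000; L_1 = √(Δx²+Δy²) = 6.5000
cable 2: Δx=-6.0000, Δy=5.5000; L_2 = √(Δx²+Δy²) = 8.1394
cable 3: Δx=0.0000, Δy=-2.5000; L_3 = √(Δx²+Δy²) = 2.5000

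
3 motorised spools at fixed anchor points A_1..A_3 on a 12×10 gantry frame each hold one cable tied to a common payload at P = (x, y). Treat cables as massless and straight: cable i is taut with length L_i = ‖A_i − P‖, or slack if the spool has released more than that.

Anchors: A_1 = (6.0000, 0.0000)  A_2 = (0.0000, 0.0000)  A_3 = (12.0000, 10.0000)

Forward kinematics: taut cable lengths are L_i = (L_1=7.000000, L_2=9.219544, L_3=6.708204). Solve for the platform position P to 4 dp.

(6.0000, 7.0000)

expand ‖A_i−P‖²=L_i² and subtract eq 1 (k_i ≔ ‖A_i‖²−L_i²)
k_1 = 36.0000+0.0000−49.0000 = -13.0000
eq1−eq2 → [12.0000  0.0000]·P = 72.0000
eq1−eq3 → [-12.0000  -20.0000]·P = -212.0000
2×2 solve → P = (6.0000, 7.0000)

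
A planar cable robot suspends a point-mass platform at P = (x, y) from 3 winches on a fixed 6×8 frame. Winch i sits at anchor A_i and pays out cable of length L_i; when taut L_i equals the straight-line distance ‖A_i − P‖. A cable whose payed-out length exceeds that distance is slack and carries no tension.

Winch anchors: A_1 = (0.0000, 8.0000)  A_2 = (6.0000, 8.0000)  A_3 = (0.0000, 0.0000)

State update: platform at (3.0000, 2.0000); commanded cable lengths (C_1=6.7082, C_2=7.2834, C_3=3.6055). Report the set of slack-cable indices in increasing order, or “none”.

2

i=1: geometric 6.7082 vs commanded 6.7082 ⇒ taut
i=2: geometric 6.7082 vs commanded 7.2834 ⇒ slack
i=3: geometric 3.6056 vs commanded 3.6055 ⇒ taut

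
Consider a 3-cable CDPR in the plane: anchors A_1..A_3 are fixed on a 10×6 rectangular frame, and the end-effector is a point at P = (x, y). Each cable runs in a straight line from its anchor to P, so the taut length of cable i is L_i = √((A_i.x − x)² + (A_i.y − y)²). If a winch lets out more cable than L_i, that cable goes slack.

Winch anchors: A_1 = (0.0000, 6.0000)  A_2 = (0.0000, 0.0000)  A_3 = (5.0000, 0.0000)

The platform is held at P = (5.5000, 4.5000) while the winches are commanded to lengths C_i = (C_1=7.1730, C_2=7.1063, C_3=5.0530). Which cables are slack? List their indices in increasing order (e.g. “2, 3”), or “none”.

1, 3

cable 1: √((-5.5000)²+(1.5000)²)=5.7009, C_1=7.1730: slack
cable 2: √((-5.5000)²+(-4.5000)²)=7.1063, C_2=7.1063: taut
cable 3: √((-0.5000)²+(-4.5000)²)=4.5277, C_3=5.0530: slack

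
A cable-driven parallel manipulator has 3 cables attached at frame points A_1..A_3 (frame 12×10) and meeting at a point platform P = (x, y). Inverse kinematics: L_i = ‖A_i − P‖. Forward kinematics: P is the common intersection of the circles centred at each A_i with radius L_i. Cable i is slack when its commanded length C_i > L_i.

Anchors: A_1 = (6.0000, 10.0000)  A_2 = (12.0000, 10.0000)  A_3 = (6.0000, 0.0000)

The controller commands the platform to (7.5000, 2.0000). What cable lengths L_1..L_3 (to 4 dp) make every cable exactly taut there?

L_1 = √((6.0000−7.5000)² + (10.0000−2.0000)²) = 8.1394
L_2 = √((12.0000−7.5000)² + (10.0000−2.0000)²) = 9.1788
L_3 = √((6.0000−7.5000)² + (0.0000−2.0000)²) = 2.5000

(8.1394, 9.1788, 2.5000)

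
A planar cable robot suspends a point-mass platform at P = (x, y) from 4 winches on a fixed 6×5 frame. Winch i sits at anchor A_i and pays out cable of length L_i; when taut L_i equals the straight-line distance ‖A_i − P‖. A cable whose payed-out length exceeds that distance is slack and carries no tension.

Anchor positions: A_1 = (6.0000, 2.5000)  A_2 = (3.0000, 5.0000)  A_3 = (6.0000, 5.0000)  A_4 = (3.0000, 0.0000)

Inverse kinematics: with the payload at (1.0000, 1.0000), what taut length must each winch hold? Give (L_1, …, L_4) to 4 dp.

L_1 = √((6.0000−1.0000)² + (2.5000−1.0000)²) = 5.2202
L_2 = √((3.0000−1.0000)² + (5.0000−1.0000)²) = 4.4721
L_3 = √((6.0000−1.0000)² + (5.0000−1.0000)²) = 6.4031
L_4 = √((3.0000−1.0000)² + (0.0000−1.0000)²) = 2.2361

(5.2202, 4.4721, 6.4031, 2.2361)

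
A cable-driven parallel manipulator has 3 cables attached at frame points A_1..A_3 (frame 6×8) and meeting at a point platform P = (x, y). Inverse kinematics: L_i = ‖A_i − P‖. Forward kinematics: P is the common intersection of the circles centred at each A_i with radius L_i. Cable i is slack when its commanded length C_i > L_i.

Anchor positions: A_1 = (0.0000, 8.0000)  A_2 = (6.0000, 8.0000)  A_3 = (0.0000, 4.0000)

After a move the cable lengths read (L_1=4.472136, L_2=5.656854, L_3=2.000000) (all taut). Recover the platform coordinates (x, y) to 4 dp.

(2.0000, 4.0000)

circle eqns → linear via eq_j − eq_1; set k_j = A_j·A_j − L_j²
k_1 = 0.0000+64.0000−20.0000 = 44.0000
-12.0000·x + 0.0000·y = k_1−k_2 = -24.0000
0.0000·x + 8.0000·y = k_1−k_3 = 32.0000
solve first two rows → x=2.0000, y=4.0000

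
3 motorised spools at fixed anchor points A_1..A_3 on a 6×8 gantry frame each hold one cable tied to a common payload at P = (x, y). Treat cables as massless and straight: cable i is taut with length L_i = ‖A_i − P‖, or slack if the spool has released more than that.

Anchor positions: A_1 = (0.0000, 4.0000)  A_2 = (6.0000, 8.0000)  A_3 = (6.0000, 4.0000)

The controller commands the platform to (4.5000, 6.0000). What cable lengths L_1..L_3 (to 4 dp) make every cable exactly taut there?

(4.9244, 2.5000, 2.5000)

L_1 = √((0.0000−4.5000)² + (4.0000−6.0000)²) = 4.9244
L_2 = √((6.0000−4.5000)² + (8.0000−6.0000)²) = 2.5000
L_3 = √((6.0000−4.5000)² + (4.0000−6.0000)²) = 2.5000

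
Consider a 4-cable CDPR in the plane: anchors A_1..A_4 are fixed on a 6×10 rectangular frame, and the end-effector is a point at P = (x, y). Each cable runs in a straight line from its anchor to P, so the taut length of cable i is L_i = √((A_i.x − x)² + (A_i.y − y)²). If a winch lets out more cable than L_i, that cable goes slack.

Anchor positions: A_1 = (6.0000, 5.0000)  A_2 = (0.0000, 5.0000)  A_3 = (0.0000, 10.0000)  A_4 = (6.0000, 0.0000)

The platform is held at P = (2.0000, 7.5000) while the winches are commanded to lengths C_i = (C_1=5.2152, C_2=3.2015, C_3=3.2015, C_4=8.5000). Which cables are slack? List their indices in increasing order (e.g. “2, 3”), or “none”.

1

cable 1: √((4.0000)²+(-2.5000)²)=4.7170, C_1=5.2152: slack
cable 2: √((-2.0000)²+(-2.5000)²)=3.2016, C_2=3.2015: taut
cable 3: √((-2.0000)²+(2.5000)²)=3.2016, C_3=3.2015: taut
cable 4: √((4.0000)²+(-7.5000)²)=8.5000, C_4=8.5000: taut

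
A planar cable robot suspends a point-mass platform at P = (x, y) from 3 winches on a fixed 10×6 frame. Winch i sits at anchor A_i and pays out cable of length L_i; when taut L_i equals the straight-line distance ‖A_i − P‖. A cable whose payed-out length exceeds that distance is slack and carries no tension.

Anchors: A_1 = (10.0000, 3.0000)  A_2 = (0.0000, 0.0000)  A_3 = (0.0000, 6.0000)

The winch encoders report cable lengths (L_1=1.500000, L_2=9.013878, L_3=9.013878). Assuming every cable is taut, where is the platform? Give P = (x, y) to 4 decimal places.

circle eqns → linear via eq_j − eq_1; set k_j = A_j·A_j − L_j²
k_1 = 100.0000+9.0000−2.2500 = 106.7500
20.0000·x + 6.0000·y = k_1−k_2 = 188.0000
20.0000·x − 6.0000·y = k_1−k_3 = 152.0000
solve first two rows → x=8.5000, y=3.0000

(8.5000, 3.0000)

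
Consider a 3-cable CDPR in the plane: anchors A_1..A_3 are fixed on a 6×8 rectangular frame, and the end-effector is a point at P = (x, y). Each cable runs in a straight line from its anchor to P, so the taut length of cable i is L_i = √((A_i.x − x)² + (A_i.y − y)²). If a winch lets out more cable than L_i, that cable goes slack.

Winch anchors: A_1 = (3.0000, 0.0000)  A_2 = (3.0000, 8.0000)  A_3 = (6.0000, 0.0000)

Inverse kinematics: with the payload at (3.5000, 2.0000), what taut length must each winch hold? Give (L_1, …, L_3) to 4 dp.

L_1 = √((3.0000−3.5000)² + (0.0000−2.0000)²) = 2.0616
L_2 = √((3.0000−3.5000)² + (8.0000−2.0000)²) = 6.0208
L_3 = √((6.0000−3.5000)² + (0.0000−2.0000)²) = 3.2016

(2.0616, 6.0208, 3.2016)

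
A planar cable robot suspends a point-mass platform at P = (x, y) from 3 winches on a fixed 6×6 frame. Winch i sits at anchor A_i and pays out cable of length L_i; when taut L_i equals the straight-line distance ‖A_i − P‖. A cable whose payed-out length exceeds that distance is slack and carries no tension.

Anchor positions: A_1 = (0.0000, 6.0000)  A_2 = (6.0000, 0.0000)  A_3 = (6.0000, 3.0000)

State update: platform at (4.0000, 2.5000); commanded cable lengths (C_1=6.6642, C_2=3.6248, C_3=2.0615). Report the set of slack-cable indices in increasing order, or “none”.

1, 2

i=1: geometric 5.3151 vs commanded 6.6642 ⇒ slack
i=2: geometric 3.2016 vs commanded 3.6248 ⇒ slack
i=3: geometric 2.0616 vs commanded 2.0615 ⇒ taut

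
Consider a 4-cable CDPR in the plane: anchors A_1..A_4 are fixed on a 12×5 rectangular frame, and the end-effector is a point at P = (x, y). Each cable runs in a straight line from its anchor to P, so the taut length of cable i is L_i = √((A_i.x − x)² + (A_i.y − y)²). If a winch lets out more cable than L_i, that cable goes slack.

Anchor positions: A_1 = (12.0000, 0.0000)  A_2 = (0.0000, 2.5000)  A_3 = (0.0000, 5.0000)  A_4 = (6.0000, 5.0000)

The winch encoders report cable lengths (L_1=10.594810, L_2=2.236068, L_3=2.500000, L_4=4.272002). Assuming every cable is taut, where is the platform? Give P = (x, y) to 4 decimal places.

each cable: (A_i−P)·(A_i−P) = L_i²; let c_i = ‖A_i‖²−L_i²
c_1 = 144.0000+0.0000−112.2500 = 31.7500
row 1: 24.0000x − 5.0000y = 30.5000  (c_2=1.2500)
row 2: 24.0000x − 10.0000y = 13.0000  (c_3=18.7500)
row 3: 12.0000x − 10.0000y = -11.0000  (c_4=42.7500)
Cramer on rows 1–2 → x = 2.0000, y = 3.5000
check cable 4: ‖A_4−P‖² = 18.2500 ≈ L_4² = 18.2500 ✓

(2.0000, 3.5000)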